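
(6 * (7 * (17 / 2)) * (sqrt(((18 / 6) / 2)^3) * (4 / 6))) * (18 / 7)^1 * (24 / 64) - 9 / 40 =-9 / 40 + 1377 * sqrt(6) / 8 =421.39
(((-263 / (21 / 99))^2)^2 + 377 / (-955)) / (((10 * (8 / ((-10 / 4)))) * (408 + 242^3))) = -2709269010288225089 / 519965003962880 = -5210.48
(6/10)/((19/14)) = 42/95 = 0.44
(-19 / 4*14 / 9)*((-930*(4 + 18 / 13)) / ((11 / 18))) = 8658300 / 143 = 60547.55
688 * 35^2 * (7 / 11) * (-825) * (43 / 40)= -475655250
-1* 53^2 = -2809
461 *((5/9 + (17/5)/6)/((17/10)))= 46561/153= 304.32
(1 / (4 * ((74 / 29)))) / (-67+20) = -29 / 13912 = -0.00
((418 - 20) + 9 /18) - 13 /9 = 7147 /18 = 397.06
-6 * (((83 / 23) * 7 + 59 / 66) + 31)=-86761 / 253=-342.93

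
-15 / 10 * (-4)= 6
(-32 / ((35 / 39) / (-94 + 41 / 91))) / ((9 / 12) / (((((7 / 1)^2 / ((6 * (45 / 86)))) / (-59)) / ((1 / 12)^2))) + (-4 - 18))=-2249066496 / 14846555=-151.49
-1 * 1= -1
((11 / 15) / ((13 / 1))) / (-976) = -11 / 190320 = -0.00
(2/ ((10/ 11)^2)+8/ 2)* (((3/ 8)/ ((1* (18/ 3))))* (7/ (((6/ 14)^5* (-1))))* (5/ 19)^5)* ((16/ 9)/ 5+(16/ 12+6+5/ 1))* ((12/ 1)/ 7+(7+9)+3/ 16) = -51471221109875/ 924198999552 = -55.69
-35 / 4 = -8.75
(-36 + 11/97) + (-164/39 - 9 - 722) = -2917040/3783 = -771.09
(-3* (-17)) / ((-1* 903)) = -17 / 301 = -0.06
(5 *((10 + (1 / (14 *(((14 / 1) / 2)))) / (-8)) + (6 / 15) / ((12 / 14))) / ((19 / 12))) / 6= 5.51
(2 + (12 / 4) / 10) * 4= 46 / 5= 9.20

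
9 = 9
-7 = -7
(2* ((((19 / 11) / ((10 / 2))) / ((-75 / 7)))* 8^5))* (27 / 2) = -39223296 / 1375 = -28526.03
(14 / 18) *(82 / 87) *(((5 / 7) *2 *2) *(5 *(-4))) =-32800 / 783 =-41.89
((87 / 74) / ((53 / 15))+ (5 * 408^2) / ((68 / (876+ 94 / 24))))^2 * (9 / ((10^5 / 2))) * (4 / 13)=642338021291814712881 / 99983546000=6424437289.83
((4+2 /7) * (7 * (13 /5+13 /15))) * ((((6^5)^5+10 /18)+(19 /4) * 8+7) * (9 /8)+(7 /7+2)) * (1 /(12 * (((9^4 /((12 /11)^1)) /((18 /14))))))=3326343699501775066634 /56133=59258256275306416.31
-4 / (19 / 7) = -28 / 19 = -1.47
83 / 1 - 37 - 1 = 45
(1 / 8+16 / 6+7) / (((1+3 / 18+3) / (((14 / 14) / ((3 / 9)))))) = 141 / 20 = 7.05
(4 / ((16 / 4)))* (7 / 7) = 1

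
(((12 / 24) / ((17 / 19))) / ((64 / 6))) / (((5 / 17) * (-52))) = -57 / 16640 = -0.00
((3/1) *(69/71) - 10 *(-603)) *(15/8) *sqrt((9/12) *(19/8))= 6425055 *sqrt(114)/4544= 15097.01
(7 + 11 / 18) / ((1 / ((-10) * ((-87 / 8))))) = 19865 / 24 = 827.71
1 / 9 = 0.11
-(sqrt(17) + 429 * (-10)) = 4290 - sqrt(17) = 4285.88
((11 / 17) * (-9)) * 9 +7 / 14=-1765 / 34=-51.91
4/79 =0.05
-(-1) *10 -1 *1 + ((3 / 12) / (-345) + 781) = 1090199 / 1380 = 790.00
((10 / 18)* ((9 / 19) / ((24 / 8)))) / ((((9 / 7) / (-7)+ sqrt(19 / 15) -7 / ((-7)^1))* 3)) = 0.02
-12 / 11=-1.09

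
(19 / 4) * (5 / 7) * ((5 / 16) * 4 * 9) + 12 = 5619 / 112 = 50.17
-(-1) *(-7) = -7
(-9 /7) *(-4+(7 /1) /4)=2.89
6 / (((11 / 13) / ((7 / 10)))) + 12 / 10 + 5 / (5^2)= 70 / 11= 6.36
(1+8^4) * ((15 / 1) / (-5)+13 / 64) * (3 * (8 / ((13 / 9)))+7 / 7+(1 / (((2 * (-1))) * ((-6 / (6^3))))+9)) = -511238.63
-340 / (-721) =340 / 721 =0.47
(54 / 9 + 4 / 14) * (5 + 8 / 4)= 44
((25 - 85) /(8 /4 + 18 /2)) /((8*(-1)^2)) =-15 /22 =-0.68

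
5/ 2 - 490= -975/ 2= -487.50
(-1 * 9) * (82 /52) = -369 /26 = -14.19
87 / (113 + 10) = 29 / 41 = 0.71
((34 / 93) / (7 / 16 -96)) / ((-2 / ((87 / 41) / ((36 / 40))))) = 78880 / 17490231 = 0.00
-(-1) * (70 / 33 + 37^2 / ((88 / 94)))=193309 / 132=1464.46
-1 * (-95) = 95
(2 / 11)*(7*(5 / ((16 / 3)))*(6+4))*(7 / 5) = 16.70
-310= -310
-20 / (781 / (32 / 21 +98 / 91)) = -200 / 3003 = -0.07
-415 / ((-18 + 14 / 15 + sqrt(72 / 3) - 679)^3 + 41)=6871091785903125*sqrt(6) / 647676193000214760741158 + 797228187987808125 / 647676193000214760741158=0.00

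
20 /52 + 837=10886 /13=837.38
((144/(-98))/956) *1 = -18/11711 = -0.00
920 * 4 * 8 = 29440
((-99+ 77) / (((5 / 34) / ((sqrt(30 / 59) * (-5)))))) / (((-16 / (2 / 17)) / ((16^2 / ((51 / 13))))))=-18304 * sqrt(1770) / 3009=-255.92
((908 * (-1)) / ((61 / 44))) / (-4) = 163.74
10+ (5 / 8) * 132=185 / 2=92.50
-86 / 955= -0.09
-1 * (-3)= 3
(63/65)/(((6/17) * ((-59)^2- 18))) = 357/450190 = 0.00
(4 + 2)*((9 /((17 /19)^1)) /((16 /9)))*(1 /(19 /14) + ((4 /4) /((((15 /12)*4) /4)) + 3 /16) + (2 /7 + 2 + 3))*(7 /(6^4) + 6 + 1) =290218017 /174080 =1667.15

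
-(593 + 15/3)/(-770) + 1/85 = 1032/1309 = 0.79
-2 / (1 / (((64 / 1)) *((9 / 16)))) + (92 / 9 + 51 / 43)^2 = 8708857 / 149769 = 58.15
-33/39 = -11/13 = -0.85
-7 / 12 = -0.58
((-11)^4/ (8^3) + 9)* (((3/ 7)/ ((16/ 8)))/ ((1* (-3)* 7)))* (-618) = 5947941/ 25088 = 237.08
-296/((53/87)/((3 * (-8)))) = 618048/53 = 11661.28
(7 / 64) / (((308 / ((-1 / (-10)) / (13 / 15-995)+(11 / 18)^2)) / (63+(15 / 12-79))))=-53214047 / 27210940416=-0.00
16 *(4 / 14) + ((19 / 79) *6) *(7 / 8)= 12905 / 2212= 5.83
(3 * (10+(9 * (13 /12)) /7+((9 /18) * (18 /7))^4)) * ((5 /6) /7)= 678305 /134456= 5.04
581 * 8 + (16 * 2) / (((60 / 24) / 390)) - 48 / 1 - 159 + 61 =9494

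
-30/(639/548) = -5480/213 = -25.73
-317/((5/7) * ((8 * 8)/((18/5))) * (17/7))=-139797/13600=-10.28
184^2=33856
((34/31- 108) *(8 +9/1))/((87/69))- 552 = -1792022/899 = -1993.35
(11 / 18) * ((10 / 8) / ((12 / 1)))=55 / 864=0.06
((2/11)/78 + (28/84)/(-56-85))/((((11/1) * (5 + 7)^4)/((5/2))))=-5/13797298944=-0.00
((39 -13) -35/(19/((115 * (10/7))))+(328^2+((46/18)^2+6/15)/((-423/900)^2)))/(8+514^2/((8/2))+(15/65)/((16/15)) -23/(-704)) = 3339695384030720/2055279216175893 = 1.62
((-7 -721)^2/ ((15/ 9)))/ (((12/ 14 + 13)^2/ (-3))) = -233722944/ 47045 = -4968.07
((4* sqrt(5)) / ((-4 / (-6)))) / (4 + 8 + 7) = 6* sqrt(5) / 19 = 0.71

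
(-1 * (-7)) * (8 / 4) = 14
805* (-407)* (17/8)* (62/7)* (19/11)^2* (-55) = 4047504925/4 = 1011876231.25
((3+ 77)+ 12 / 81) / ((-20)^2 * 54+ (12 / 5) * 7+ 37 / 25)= 54100 / 14592339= 0.00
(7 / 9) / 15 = 7 / 135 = 0.05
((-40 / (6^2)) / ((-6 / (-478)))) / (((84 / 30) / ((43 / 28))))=-48.55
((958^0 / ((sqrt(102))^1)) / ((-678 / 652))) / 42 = -163 * sqrt(102) / 726138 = -0.00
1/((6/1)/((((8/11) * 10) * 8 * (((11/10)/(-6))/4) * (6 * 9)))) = -24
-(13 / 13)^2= -1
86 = 86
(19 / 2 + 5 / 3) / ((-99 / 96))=-1072 / 99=-10.83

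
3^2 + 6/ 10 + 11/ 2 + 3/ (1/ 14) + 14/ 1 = 71.10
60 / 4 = 15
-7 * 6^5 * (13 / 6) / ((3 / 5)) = -196560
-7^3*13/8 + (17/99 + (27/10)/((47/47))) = -2195833/3960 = -554.50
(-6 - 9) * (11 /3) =-55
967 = 967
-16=-16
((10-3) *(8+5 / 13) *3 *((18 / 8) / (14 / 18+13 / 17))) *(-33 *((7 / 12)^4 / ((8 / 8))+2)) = -56338591617 / 3141632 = -17932.91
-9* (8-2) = -54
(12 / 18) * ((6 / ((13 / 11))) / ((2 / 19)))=418 / 13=32.15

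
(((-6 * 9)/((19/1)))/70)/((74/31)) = -837/49210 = -0.02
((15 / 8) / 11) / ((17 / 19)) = 285 / 1496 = 0.19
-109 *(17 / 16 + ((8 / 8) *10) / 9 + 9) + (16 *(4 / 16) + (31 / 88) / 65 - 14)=-126426457 / 102960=-1227.92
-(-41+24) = 17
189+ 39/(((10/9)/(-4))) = 243/5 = 48.60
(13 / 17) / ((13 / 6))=6 / 17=0.35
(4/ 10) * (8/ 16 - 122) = -243/ 5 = -48.60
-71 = -71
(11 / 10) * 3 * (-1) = -33 / 10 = -3.30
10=10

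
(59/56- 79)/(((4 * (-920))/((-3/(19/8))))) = -2619/97888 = -0.03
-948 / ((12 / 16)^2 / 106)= -535936 / 3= -178645.33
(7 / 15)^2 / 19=49 / 4275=0.01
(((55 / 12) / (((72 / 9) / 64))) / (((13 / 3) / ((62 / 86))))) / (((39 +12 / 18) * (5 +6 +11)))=465 / 66521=0.01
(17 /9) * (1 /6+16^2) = 26129 /54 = 483.87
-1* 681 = -681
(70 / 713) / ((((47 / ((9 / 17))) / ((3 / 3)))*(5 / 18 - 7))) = -11340 / 68932127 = -0.00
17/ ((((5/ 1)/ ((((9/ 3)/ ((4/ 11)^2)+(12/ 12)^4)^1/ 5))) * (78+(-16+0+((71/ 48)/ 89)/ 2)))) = 3440562/ 13244975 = 0.26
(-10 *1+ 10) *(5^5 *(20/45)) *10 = 0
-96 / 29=-3.31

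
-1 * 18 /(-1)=18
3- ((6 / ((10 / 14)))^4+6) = -3113571 / 625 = -4981.71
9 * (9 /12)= 27 /4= 6.75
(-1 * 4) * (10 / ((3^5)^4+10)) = -40 / 3486784411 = -0.00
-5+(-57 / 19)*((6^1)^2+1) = -116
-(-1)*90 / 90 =1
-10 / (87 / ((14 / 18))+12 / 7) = -14 / 159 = -0.09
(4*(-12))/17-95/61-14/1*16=-236831/1037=-228.38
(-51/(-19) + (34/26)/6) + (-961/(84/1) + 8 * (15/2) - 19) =224505/6916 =32.46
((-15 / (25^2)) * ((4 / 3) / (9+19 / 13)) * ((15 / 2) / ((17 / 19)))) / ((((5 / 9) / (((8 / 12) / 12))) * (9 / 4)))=-247 / 216750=-0.00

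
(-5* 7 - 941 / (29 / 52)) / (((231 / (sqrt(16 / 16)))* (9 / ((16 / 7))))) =-266384 / 140679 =-1.89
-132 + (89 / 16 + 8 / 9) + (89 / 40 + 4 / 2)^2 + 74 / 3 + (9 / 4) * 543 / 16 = -24019 / 3600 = -6.67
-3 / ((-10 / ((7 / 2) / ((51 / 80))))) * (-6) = -168 / 17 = -9.88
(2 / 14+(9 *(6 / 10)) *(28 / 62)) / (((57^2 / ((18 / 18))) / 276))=257692 / 1175055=0.22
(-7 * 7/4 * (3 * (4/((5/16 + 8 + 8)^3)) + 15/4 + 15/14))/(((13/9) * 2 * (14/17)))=-13609178249/547874496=-24.84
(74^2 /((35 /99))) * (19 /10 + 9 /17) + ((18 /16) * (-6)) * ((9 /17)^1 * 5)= 63940257 /1700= 37611.92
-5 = -5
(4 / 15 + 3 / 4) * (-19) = -1159 / 60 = -19.32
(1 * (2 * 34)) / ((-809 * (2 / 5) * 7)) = -170 / 5663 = -0.03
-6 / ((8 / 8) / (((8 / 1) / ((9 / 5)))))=-80 / 3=-26.67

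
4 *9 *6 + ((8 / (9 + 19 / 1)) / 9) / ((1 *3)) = 216.01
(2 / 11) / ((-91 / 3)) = -6 / 1001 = -0.01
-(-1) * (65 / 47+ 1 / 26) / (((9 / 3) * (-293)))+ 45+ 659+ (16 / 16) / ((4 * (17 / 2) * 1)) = 2142631854 / 3043391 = 704.03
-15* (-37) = 555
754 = 754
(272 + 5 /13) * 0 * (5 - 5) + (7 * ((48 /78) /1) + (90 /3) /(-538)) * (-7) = -29.76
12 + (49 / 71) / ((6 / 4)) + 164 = 176.46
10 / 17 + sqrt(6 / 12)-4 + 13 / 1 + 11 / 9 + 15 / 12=sqrt(2) / 2 + 7381 / 612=12.77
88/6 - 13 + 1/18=31/18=1.72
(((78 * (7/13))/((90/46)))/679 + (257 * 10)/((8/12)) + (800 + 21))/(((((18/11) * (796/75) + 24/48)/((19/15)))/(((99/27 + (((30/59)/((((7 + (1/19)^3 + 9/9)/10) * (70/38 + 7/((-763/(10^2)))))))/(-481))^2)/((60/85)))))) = 1751636312154415757385741769176317/1017239177214604278973205591697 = 1721.95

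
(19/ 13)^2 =361/ 169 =2.14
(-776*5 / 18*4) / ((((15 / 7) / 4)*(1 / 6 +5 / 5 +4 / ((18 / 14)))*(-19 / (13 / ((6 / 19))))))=80704 / 99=815.19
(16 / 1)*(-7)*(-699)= 78288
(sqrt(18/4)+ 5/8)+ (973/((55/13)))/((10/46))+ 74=3 * sqrt(2)/2+ 2491591/2200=1134.66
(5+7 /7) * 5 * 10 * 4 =1200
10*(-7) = -70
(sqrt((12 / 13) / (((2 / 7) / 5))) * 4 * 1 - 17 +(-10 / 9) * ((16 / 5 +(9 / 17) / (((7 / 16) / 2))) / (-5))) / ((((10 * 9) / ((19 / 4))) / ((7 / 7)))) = -1602593 / 1927800 +19 * sqrt(2730) / 1170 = 0.02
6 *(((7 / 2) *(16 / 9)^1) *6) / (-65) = -224 / 65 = -3.45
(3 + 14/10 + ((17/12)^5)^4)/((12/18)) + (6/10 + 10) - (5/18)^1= 20537409495034066486492229/12779199974824917073920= 1607.10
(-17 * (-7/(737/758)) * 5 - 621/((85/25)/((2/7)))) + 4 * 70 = 73650260/87703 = 839.77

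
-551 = -551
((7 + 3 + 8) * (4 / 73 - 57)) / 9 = -8314 / 73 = -113.89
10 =10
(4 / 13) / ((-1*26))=-2 / 169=-0.01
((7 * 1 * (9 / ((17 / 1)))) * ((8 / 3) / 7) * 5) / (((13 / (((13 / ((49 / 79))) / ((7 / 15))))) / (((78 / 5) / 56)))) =6.79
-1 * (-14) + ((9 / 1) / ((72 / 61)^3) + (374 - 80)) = 13000357 / 41472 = 313.47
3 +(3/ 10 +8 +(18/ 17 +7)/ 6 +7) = 19.64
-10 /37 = -0.27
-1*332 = -332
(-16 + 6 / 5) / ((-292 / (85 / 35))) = 629 / 5110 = 0.12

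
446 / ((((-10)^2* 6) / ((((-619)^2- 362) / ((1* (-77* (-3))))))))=1231.81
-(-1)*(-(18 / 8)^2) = -81 / 16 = -5.06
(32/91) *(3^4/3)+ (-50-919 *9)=-8311.51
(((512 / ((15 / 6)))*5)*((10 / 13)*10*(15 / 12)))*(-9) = -1152000 / 13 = -88615.38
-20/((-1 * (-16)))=-5/4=-1.25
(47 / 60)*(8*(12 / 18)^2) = 376 / 135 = 2.79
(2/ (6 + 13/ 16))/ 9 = 32/ 981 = 0.03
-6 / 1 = -6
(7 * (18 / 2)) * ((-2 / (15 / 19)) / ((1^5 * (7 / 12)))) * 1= -1368 / 5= -273.60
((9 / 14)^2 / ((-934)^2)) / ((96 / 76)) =513 / 1367854208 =0.00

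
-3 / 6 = -1 / 2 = -0.50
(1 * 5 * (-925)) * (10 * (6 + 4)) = -462500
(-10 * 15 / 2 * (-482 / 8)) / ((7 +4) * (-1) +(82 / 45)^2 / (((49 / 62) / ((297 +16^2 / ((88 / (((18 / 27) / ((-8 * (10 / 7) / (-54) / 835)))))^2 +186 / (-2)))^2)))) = 2346377684760220412742616875 / 188881606904721169762221911668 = 0.01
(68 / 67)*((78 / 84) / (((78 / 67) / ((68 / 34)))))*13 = 442 / 21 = 21.05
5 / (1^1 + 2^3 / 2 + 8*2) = 5 / 21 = 0.24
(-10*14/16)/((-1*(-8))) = -35/32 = -1.09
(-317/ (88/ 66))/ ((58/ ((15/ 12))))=-4755/ 928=-5.12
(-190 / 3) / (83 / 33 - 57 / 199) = -207955 / 7318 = -28.42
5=5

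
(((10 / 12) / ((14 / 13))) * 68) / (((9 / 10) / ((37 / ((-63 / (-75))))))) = 10221250 / 3969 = 2575.27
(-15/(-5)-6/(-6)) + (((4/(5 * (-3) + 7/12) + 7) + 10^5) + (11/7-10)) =121102778/1211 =100002.29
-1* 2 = -2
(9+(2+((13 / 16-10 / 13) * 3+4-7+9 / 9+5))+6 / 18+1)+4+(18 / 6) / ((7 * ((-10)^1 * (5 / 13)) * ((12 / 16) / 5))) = 408851 / 21840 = 18.72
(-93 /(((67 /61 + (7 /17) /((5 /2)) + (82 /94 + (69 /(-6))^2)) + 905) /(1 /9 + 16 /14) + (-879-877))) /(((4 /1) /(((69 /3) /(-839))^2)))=947135970285 /50256818489715659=0.00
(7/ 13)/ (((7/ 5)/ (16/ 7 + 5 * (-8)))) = -1320/ 91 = -14.51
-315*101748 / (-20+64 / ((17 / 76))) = -45405045 / 377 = -120437.79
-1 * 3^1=-3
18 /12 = 3 /2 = 1.50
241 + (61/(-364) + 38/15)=1328777/5460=243.37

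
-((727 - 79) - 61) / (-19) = 587 / 19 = 30.89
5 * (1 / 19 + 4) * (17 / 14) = 24.61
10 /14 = 5 /7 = 0.71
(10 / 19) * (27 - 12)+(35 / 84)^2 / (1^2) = 22075 / 2736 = 8.07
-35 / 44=-0.80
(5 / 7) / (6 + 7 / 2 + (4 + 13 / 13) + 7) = 0.03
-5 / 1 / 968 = -5 / 968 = -0.01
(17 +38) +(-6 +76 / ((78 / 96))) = 1853 / 13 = 142.54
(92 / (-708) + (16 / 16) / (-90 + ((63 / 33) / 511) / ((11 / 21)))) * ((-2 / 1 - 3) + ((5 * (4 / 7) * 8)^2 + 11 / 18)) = -3659544361 / 50079141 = -73.08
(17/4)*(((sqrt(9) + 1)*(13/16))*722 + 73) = 82263/8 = 10282.88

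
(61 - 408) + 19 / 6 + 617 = 1639 / 6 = 273.17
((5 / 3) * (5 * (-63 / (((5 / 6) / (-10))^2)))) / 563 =-75600 / 563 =-134.28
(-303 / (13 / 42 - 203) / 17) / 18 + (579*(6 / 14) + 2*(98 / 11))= 2963795798 / 11143517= 265.97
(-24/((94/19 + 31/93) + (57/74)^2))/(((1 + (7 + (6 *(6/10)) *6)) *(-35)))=50616/12834283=0.00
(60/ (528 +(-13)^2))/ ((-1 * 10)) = -6/ 697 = -0.01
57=57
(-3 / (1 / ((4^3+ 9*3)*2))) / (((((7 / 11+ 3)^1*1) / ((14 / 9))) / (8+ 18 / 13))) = -32879 / 15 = -2191.93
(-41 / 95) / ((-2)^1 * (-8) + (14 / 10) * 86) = -41 / 12958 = -0.00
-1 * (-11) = 11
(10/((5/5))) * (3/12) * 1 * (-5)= -25/2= -12.50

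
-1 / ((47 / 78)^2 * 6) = -1014 / 2209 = -0.46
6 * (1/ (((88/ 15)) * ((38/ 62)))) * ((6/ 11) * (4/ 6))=1395/ 2299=0.61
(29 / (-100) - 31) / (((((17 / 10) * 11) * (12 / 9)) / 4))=-9387 / 1870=-5.02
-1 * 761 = -761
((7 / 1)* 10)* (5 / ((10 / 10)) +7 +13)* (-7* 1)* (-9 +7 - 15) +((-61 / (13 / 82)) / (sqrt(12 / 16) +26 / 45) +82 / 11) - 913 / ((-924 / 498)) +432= 108870553185 / 519134 - 20258100* sqrt(3) / 43823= 208915.03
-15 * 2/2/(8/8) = -15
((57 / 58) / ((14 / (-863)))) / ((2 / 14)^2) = -344337 / 116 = -2968.42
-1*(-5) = 5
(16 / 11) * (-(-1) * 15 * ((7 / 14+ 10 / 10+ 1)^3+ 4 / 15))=3814 / 11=346.73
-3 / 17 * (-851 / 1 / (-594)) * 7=-5957 / 3366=-1.77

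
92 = 92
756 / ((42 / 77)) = 1386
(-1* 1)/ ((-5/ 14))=14/ 5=2.80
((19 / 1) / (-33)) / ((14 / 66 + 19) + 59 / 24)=-152 / 5721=-0.03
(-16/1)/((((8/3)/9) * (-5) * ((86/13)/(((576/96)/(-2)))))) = -1053/215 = -4.90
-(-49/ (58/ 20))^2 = -240100/ 841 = -285.49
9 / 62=0.15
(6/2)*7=21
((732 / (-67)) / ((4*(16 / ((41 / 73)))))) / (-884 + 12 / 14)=52521 / 483778592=0.00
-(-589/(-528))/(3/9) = -589/176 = -3.35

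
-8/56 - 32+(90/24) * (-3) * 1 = -1215/28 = -43.39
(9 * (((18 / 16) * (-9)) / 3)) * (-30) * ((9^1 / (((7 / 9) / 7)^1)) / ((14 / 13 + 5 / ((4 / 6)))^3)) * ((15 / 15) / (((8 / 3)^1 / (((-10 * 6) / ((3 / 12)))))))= -116757587700 / 11089567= -10528.60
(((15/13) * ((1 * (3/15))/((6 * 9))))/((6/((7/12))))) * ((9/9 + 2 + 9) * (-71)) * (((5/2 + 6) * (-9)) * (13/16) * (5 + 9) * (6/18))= 59143/576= 102.68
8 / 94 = 4 / 47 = 0.09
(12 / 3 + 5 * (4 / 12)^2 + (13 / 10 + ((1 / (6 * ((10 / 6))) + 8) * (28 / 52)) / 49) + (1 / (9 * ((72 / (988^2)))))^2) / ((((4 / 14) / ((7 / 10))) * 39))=47419653774269 / 332642700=142554.32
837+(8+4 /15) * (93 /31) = 4309 /5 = 861.80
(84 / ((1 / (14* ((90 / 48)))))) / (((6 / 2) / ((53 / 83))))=38955 / 83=469.34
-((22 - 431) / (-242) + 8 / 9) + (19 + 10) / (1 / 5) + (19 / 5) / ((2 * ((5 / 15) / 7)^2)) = 5337848 / 5445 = 980.32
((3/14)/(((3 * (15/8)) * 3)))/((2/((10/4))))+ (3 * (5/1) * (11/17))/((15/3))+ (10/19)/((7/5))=6782/2907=2.33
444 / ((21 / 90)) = 13320 / 7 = 1902.86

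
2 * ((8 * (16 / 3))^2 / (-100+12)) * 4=-165.49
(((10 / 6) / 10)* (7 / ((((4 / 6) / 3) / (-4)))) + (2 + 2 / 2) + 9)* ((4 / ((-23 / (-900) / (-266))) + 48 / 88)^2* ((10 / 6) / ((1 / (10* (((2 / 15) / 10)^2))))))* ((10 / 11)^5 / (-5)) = 59175371576236800 / 10308713459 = 5740325.58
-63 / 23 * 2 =-126 / 23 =-5.48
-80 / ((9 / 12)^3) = -5120 / 27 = -189.63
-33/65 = -0.51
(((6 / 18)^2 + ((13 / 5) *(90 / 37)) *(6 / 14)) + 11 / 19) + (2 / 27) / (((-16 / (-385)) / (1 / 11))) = 3786731 / 1062936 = 3.56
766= 766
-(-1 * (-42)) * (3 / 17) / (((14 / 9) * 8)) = -81 / 136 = -0.60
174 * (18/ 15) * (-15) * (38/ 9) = -13224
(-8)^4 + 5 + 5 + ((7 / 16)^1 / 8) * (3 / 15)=2627847 / 640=4106.01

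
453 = 453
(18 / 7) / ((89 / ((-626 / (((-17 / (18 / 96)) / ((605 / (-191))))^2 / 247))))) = -2292118460775 / 420370854848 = -5.45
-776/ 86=-388/ 43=-9.02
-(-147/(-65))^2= -21609/4225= -5.11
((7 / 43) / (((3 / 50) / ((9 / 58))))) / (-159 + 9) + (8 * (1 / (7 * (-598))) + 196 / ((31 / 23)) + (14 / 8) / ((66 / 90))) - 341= -687788523621 / 3560000444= -193.20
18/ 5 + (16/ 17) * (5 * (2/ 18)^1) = 3154/ 765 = 4.12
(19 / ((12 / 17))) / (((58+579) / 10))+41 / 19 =187387 / 72618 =2.58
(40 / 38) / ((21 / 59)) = 1180 / 399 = 2.96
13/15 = 0.87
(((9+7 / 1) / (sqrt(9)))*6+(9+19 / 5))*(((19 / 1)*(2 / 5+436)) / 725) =9286592 / 18125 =512.36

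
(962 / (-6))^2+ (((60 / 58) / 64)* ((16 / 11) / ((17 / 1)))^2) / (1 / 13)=234623435501 / 9126909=25706.78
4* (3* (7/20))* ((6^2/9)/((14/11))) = 66/5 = 13.20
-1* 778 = -778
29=29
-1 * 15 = -15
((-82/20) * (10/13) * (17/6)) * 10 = -3485/39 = -89.36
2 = 2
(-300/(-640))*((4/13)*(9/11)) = 135/1144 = 0.12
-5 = -5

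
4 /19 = 0.21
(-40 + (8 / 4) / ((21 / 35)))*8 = -880 / 3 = -293.33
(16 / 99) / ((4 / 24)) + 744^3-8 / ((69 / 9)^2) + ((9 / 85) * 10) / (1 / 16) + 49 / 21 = 122218615904357 / 296769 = 411830804.11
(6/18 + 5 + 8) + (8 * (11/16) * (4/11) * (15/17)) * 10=1580/51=30.98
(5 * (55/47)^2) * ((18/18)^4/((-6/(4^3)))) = -484000/6627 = -73.03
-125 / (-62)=125 / 62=2.02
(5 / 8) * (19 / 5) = 19 / 8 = 2.38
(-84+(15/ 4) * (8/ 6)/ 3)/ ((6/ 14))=-1729/ 9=-192.11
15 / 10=3 / 2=1.50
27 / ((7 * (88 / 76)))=513 / 154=3.33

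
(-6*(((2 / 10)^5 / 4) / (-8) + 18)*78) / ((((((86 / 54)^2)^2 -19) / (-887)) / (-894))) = 44375608889549654067 / 83482225000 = 531557572.76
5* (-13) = -65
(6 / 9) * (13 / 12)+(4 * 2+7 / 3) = 199 / 18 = 11.06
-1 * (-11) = 11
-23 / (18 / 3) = -23 / 6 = -3.83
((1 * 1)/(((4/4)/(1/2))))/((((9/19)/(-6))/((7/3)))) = -133/9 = -14.78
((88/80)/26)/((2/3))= 33/520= 0.06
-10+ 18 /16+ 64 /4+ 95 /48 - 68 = -2827 /48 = -58.90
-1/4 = -0.25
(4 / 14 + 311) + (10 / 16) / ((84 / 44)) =52351 / 168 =311.61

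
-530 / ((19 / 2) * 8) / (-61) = 265 / 2318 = 0.11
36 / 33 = 12 / 11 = 1.09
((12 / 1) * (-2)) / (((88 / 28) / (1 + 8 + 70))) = -6636 / 11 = -603.27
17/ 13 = 1.31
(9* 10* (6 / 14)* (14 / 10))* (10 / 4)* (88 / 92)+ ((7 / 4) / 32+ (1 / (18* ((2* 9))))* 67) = 30855313 / 238464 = 129.39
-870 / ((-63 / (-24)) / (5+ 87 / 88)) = -152830 / 77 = -1984.81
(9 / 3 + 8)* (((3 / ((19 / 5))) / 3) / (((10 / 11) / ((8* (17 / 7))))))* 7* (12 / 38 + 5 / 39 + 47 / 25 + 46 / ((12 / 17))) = 10287176306 / 351975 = 29227.01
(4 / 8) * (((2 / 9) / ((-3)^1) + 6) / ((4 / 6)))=40 / 9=4.44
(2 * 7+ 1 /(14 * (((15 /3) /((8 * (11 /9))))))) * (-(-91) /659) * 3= 57902 /9885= 5.86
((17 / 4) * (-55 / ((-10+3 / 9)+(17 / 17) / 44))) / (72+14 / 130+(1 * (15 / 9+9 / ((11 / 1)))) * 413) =66183975 / 2999138353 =0.02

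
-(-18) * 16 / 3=96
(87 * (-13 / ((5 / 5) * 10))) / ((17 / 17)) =-1131 / 10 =-113.10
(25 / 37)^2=625 / 1369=0.46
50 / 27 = 1.85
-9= -9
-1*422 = -422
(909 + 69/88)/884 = 80061/77792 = 1.03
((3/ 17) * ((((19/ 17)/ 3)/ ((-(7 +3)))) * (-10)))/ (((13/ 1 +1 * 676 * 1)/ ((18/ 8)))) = 171/ 796484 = 0.00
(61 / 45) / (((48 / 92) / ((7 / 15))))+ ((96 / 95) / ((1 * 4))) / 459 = 1.21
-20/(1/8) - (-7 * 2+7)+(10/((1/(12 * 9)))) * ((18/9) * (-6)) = -13113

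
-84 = -84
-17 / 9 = -1.89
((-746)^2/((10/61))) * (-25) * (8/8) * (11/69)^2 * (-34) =349149790660/4761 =73335389.76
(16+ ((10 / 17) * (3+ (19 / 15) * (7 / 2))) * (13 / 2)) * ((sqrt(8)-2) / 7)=-4531 / 357+ 4531 * sqrt(2) / 357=5.26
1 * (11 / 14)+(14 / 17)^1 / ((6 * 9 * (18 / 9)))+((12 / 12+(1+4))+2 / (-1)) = 15401 / 3213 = 4.79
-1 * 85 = -85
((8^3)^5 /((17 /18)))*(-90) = -56998682783907840 /17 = -3352863693171049.41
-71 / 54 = -1.31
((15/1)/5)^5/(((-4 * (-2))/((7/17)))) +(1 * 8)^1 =20.51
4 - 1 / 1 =3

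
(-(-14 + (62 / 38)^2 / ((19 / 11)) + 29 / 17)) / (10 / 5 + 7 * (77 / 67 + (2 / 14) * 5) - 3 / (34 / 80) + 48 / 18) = 1211628 / 1200325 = 1.01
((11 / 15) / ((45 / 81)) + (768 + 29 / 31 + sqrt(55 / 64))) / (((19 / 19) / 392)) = 49 * sqrt(55) + 234003616 / 775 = 302303.54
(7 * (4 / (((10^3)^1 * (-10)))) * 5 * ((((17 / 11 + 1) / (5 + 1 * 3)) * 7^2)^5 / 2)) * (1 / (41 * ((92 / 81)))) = -138.47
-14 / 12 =-7 / 6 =-1.17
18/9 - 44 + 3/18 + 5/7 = -41.12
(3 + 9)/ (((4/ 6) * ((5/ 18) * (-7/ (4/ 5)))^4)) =483729408/ 937890625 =0.52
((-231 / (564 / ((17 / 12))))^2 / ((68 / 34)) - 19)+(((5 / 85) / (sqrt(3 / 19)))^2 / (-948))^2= -899268359750354095 / 47752989360726528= -18.83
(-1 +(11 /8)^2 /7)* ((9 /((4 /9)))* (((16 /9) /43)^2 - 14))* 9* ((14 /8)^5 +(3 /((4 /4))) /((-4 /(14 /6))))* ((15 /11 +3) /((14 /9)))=16242601158225 /212058112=76595.05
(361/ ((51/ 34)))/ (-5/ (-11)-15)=-3971/ 240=-16.55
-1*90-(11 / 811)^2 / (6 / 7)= -355170187 / 3946326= -90.00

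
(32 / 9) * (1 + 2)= 32 / 3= 10.67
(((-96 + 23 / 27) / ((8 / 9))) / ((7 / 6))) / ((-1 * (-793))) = -367 / 3172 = -0.12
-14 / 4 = -7 / 2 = -3.50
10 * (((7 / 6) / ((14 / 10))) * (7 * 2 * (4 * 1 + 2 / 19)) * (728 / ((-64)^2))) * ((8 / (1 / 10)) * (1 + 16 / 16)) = 13620.07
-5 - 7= -12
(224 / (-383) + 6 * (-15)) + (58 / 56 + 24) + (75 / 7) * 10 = 446051 / 10724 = 41.59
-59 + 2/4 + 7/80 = -4673/80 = -58.41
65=65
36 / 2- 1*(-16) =34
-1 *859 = -859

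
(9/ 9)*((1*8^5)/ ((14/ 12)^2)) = 1179648/ 49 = 24074.45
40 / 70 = 4 / 7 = 0.57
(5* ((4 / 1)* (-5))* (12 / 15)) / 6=-40 / 3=-13.33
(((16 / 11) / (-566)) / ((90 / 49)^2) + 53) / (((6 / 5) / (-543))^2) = 10945382055403 / 1008612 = 10851925.27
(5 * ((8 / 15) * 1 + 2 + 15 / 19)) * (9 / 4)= 2841 / 76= 37.38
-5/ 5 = -1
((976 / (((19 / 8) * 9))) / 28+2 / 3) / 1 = 2.30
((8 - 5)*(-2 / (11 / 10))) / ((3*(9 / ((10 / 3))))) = -200 / 297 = -0.67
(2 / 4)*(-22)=-11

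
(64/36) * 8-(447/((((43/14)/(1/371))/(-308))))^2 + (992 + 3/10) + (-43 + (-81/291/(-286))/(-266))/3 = -23465999795955058543/1724727818153340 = -13605.62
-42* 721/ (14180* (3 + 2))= -15141/ 35450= -0.43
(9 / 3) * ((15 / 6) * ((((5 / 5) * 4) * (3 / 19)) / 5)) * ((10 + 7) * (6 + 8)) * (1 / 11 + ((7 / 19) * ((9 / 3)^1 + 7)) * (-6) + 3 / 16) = -78171219 / 15884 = -4921.38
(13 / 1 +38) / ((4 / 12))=153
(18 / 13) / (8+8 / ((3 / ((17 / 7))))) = 189 / 1976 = 0.10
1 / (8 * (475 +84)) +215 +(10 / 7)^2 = 217.04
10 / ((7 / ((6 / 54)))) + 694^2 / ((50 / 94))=1426124446 / 1575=905475.84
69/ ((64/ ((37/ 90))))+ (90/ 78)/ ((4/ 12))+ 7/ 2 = 184823/ 24960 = 7.40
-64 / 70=-0.91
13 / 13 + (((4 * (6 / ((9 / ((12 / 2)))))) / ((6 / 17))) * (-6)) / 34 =-7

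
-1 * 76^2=-5776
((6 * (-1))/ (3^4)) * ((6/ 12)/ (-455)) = 1/ 12285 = 0.00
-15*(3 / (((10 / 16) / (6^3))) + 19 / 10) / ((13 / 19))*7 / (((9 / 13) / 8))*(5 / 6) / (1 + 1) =-6907355 / 9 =-767483.89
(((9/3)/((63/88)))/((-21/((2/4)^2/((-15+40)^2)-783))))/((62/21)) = 21532489/406875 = 52.92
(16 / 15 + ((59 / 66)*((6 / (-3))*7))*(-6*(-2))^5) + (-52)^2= -3111465.12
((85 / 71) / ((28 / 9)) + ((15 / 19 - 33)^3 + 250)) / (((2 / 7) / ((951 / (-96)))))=143371820009093 / 124669184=1150018.12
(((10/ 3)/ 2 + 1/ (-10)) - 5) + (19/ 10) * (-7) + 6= -161/ 15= -10.73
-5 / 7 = -0.71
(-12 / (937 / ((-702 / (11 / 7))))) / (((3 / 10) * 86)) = 0.22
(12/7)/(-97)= -12/679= -0.02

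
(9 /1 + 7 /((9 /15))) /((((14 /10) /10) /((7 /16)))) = 775 /12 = 64.58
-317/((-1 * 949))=317/949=0.33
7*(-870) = -6090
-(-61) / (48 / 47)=2867 / 48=59.73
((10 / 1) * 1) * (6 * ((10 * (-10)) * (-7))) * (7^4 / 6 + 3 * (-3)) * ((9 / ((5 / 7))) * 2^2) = 828021600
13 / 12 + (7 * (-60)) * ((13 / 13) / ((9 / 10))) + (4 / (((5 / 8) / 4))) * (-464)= -12343.98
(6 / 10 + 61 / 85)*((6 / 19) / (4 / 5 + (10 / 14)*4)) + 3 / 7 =4905 / 9044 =0.54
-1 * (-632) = 632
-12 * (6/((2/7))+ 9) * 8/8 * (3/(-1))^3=9720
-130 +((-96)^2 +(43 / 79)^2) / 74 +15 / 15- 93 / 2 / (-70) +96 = 80566543 / 873740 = 92.21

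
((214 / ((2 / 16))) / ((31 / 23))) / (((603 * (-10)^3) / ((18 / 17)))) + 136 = 600243156 / 4413625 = 136.00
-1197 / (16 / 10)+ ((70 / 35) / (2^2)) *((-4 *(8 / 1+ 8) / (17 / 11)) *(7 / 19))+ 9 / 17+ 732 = -60011 / 2584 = -23.22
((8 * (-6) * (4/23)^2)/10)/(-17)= 384/44965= 0.01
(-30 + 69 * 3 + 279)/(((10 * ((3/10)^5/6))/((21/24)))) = 2660000/27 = 98518.52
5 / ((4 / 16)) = 20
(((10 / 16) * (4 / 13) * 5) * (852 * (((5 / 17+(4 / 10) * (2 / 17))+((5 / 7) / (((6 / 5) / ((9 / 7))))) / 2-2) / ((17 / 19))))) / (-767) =430216335 / 282398662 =1.52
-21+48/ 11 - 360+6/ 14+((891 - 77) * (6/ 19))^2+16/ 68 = 31046508476/ 472549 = 65700.08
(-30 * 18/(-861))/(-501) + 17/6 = 814433/287574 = 2.83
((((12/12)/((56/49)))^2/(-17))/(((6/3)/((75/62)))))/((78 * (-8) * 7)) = 175/28061696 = 0.00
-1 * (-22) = 22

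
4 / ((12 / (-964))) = -964 / 3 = -321.33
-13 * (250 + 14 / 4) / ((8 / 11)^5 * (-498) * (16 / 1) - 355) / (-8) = -1061487141 / 5092296464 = -0.21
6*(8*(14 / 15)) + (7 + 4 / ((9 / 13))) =2591 / 45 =57.58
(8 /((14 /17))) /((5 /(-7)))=-68 /5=-13.60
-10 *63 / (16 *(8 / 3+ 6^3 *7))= -945 / 36352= -0.03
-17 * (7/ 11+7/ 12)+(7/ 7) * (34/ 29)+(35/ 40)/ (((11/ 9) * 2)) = -294059/ 15312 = -19.20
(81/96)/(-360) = -3/1280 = -0.00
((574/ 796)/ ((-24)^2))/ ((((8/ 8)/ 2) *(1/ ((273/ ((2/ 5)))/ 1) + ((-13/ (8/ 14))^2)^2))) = 522340/ 55882078899369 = 0.00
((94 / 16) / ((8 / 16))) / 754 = 47 / 3016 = 0.02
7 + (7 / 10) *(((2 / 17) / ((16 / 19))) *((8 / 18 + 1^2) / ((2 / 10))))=7.71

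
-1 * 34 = -34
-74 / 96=-37 / 48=-0.77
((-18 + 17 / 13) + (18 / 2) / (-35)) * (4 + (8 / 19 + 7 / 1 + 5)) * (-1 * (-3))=-555264 / 665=-834.98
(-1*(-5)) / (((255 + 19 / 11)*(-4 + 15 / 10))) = -11 / 1412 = -0.01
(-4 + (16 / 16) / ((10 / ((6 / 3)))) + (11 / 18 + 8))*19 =8227 / 90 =91.41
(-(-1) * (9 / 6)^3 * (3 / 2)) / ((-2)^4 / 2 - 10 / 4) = 81 / 88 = 0.92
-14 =-14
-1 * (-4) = 4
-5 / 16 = -0.31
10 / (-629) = -10 / 629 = -0.02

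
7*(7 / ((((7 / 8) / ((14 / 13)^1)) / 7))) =5488 / 13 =422.15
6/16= 3/8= 0.38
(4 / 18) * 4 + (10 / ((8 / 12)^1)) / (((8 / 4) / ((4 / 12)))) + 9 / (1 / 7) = 1195 / 18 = 66.39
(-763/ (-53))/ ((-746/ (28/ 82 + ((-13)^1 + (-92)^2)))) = -264383315/ 1621058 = -163.09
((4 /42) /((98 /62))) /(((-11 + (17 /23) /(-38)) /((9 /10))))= -0.00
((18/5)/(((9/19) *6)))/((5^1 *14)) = 19/1050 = 0.02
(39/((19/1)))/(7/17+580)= 17/4807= 0.00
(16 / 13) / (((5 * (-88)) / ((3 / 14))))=-3 / 5005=-0.00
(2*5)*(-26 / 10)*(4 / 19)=-104 / 19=-5.47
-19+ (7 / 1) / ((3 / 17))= 62 / 3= 20.67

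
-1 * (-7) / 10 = 0.70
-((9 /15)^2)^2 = -81 /625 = -0.13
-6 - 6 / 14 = -45 / 7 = -6.43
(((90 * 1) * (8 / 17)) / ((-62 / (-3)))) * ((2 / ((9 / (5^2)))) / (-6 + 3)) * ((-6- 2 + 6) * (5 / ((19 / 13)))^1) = 260000 / 10013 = 25.97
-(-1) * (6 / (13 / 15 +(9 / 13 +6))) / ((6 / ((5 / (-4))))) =-975 / 5896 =-0.17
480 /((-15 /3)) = -96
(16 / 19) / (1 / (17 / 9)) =272 / 171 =1.59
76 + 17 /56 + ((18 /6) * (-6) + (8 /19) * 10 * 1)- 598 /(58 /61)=-17477361 /30856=-566.42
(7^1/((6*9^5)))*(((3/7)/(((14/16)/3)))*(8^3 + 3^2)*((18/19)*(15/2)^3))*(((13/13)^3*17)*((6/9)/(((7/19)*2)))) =92.98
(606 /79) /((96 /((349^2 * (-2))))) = -19465.03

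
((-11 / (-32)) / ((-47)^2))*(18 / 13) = 0.00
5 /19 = 0.26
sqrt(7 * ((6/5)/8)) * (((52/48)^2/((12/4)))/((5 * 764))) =0.00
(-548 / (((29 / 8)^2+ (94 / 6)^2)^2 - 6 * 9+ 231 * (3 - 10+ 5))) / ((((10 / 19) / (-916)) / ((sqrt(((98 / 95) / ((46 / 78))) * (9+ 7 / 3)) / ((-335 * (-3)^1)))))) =388595515392 * sqrt(482885) / 4240334374308625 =0.06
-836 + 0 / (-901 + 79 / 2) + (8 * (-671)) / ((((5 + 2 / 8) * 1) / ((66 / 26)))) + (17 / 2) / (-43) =-26856595 / 7826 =-3431.71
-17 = -17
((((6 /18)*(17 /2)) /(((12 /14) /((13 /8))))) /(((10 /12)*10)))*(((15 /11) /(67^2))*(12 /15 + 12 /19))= 26299 /93820100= 0.00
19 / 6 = 3.17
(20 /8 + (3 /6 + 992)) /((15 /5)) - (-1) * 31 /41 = 40888 /123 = 332.42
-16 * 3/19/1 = -48/19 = -2.53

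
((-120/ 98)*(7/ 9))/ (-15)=4/ 63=0.06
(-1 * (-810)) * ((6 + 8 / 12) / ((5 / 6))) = 6480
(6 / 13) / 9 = 0.05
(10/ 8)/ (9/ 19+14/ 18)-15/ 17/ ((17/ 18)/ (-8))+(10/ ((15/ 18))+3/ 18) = 15317681/ 742152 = 20.64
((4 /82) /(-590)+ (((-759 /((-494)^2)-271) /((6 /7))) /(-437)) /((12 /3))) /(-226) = -5596719262907 /6996178610640960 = -0.00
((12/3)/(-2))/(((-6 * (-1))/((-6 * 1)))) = 2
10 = 10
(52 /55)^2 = 2704 /3025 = 0.89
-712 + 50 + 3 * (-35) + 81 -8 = -694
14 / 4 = 7 / 2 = 3.50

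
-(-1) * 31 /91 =31 /91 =0.34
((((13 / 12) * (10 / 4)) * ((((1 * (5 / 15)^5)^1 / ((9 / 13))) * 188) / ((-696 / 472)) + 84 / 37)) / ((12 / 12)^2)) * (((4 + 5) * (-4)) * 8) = -2768309440 / 2346651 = -1179.69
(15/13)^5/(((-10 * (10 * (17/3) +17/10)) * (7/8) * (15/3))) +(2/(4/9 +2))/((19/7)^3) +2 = 2.04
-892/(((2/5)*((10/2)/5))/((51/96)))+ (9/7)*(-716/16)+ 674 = -63641/112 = -568.22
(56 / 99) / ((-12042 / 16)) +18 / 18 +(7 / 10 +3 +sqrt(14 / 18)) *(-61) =-278.50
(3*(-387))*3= -3483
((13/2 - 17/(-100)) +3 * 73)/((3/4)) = 22567/75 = 300.89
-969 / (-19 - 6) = 969 / 25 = 38.76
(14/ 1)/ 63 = 2/ 9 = 0.22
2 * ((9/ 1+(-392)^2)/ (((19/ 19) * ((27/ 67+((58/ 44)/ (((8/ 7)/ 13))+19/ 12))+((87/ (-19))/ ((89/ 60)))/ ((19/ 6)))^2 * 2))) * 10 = 1985223635817180028807680/ 330953917138360487689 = 5998.49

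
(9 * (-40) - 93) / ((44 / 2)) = -453 / 22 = -20.59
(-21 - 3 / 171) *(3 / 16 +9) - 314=-77079 / 152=-507.10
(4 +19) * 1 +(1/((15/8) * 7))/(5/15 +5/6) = 5651/245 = 23.07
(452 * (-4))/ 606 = -904/ 303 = -2.98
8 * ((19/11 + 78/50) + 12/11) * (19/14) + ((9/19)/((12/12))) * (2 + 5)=265693/5225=50.85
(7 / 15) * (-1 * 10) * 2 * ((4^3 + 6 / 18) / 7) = -772 / 9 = -85.78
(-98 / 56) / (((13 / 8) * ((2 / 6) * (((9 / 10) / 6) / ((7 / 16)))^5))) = -367653125 / 539136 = -681.93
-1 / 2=-0.50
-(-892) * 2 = 1784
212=212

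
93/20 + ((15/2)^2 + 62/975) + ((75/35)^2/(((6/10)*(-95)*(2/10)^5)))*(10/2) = -2174479901/1815450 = -1197.76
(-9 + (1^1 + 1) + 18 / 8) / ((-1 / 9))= 171 / 4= 42.75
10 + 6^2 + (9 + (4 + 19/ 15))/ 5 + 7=4189/ 75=55.85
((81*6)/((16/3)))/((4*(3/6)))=729/16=45.56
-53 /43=-1.23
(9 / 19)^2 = 0.22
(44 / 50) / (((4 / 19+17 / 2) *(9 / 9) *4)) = 209 / 8275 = 0.03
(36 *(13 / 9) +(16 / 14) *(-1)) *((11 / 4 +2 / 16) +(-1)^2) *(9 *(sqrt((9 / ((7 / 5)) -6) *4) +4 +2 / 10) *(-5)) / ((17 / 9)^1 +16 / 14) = -4693059 / 382 -1117395 *sqrt(21) / 1337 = -16115.37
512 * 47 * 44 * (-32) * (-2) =67764224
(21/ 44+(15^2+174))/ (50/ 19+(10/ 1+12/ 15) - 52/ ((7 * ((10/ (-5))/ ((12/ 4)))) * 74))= 432482085/ 14704316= 29.41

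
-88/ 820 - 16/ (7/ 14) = -6582/ 205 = -32.11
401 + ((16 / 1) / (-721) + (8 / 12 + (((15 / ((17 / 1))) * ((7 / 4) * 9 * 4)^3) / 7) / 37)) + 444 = 2309489986 / 1360527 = 1697.50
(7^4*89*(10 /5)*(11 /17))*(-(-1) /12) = 23044.89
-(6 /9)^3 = -0.30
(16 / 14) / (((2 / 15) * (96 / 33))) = 165 / 56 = 2.95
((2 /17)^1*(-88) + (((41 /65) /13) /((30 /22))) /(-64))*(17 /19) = -142778867 /15412800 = -9.26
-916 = -916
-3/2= -1.50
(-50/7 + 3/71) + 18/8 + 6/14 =-8791/1988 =-4.42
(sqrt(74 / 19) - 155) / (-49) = 3.12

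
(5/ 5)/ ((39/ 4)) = 4/ 39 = 0.10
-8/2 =-4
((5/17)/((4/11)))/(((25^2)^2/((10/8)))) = 11/4250000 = 0.00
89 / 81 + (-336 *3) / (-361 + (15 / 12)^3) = 7270603 / 1861299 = 3.91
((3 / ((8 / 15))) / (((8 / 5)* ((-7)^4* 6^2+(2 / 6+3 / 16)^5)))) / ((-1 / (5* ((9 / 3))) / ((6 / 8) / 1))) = -10077696000 / 22024245543673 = -0.00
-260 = -260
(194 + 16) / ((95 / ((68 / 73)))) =2856 / 1387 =2.06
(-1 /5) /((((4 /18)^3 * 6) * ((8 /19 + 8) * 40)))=-4617 /512000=-0.01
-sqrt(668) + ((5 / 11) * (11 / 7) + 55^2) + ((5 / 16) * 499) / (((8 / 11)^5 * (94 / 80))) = 79302245135 / 21561344 - 2 * sqrt(167) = 3652.14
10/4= 5/2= 2.50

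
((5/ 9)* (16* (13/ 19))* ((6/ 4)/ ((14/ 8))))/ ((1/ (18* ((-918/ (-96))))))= 119340/ 133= 897.29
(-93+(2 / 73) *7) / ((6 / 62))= -210025 / 219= -959.02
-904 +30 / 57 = -17166 / 19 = -903.47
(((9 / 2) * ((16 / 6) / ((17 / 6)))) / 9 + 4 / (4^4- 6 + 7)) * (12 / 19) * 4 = 101952 / 83011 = 1.23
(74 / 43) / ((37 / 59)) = 2.74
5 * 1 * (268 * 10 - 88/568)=951345/71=13399.23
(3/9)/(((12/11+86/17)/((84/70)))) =187/2875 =0.07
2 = 2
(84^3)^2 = 351298031616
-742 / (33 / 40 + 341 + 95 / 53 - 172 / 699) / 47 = -1099554960 / 23915253977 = -0.05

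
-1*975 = -975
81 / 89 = 0.91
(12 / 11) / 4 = 3 / 11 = 0.27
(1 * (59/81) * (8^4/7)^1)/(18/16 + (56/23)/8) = 44466176/149121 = 298.19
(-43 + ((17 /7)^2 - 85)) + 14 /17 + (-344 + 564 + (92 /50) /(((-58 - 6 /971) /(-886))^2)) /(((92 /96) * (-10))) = -89759088387383061 /474842789274875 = -189.03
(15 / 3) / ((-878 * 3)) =-5 / 2634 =-0.00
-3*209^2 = -131043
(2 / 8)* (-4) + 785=784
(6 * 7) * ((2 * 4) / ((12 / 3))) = 84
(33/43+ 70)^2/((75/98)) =6543.83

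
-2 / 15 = -0.13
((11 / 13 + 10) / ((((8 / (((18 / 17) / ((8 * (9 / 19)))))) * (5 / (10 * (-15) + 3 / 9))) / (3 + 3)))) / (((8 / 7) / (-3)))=178.59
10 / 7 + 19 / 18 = 2.48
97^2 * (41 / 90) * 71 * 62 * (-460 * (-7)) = 546805954436 / 9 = 60756217159.56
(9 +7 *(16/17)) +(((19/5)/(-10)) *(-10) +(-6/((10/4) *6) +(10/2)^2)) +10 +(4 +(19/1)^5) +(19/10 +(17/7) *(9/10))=1473315839/595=2476161.07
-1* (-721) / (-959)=-103 / 137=-0.75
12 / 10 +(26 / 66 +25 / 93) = 3176 / 1705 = 1.86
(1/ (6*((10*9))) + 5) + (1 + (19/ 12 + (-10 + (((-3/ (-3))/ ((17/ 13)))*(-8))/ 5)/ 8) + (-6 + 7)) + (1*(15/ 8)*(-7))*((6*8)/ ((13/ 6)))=-33843271/ 119340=-283.59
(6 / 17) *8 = 48 / 17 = 2.82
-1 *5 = -5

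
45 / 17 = 2.65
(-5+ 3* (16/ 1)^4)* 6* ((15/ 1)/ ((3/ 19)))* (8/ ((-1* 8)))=-112063710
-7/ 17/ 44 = -7/ 748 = -0.01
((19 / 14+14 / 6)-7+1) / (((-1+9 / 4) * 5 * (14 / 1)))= -97 / 3675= -0.03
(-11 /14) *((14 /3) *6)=-22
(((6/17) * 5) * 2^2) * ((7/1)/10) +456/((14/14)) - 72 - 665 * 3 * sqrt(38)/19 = 6612/17 - 105 * sqrt(38) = -258.32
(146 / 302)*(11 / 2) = 803 / 302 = 2.66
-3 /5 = -0.60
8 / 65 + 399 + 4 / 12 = 77894 / 195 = 399.46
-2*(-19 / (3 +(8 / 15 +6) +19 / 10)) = 1140 / 343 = 3.32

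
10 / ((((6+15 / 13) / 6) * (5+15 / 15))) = 130 / 93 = 1.40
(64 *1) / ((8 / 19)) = 152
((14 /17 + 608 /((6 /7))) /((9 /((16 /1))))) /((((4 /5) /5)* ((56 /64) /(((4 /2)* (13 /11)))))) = 107619200 /5049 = 21314.95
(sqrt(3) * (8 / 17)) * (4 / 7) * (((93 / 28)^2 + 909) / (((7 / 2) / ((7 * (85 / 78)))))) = 184950 * sqrt(3) / 343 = 933.94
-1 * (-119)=119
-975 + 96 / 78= -973.77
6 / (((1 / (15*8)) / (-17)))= -12240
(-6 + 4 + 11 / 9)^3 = -343 / 729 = -0.47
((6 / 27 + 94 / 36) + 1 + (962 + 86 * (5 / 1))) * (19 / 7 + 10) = 745375 / 42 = 17747.02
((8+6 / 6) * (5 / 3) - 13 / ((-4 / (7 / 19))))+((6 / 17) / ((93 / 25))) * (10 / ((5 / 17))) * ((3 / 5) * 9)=79201 / 2356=33.62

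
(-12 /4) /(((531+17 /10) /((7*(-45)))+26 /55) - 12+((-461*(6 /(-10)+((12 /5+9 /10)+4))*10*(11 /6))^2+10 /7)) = -23100 /24690225094699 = -0.00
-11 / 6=-1.83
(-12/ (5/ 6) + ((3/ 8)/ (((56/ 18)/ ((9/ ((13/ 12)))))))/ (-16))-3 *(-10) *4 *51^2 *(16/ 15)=19388884419/ 58240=332913.54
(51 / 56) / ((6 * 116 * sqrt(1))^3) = 0.00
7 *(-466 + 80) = -2702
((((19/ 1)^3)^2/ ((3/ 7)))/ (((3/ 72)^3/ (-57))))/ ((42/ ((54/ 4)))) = -27802986569856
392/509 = 0.77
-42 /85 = -0.49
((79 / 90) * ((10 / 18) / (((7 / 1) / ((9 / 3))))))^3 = 493039 / 54010152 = 0.01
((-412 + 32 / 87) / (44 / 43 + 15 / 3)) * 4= -879952 / 3219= -273.36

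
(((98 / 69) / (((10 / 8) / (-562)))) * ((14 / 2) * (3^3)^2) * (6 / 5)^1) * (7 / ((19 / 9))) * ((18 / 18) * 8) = -1133205002496 / 10925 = -103725858.35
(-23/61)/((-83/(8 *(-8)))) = -1472/5063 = -0.29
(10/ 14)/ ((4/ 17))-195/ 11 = -4525/ 308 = -14.69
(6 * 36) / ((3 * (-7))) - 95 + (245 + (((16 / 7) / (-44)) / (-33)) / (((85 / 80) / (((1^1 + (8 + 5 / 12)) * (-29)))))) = 18053282 / 129591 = 139.31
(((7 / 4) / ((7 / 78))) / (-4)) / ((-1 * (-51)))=-13 / 136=-0.10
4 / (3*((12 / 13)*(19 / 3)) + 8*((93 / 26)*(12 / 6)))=13 / 243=0.05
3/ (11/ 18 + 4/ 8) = 27/ 10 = 2.70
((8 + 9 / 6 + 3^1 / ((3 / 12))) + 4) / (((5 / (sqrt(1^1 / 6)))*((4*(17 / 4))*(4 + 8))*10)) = sqrt(6) / 2400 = 0.00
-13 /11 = -1.18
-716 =-716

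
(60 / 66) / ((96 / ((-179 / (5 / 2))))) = -0.68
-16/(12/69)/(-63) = 92/63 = 1.46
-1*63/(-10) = 63/10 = 6.30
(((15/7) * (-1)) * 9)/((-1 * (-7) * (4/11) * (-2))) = 3.79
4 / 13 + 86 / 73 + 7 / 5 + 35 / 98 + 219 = 14763597 / 66430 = 222.24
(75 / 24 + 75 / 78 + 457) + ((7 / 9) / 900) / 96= 4661031691 / 10108800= 461.09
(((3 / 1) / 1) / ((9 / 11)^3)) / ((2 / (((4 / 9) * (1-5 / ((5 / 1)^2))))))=0.97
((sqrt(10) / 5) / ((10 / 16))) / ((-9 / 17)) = -136*sqrt(10) / 225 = -1.91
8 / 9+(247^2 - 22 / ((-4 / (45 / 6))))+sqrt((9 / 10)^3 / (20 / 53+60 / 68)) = 27 * sqrt(409054) / 22700+2197841 / 36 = 61051.90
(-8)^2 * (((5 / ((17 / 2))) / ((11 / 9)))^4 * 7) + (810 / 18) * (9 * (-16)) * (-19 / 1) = 150584341198320 / 1222830961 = 123144.04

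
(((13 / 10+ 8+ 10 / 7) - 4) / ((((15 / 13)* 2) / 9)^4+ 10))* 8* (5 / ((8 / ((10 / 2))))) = 1089630711 / 64804348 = 16.81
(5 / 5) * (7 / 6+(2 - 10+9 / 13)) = -6.14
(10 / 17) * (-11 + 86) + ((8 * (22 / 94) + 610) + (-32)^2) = 1342312 / 799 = 1679.99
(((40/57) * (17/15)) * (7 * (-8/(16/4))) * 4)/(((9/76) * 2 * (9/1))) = -15232/729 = -20.89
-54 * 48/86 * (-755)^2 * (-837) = 618335758800/43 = 14379901367.44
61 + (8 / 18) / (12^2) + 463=169777 / 324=524.00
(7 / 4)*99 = 693 / 4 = 173.25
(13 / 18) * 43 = 559 / 18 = 31.06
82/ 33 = 2.48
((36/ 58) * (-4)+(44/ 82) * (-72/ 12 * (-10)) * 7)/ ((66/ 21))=927528/ 13079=70.92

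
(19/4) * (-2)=-19/2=-9.50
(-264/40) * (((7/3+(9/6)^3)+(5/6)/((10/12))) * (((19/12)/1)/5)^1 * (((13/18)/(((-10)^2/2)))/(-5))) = 437437/10800000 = 0.04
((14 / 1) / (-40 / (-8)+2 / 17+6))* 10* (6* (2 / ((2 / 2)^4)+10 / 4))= 340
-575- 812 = -1387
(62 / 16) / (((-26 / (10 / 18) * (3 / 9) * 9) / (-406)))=31465 / 2808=11.21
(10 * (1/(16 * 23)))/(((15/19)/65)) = 1235/552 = 2.24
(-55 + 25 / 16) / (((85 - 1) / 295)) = -84075 / 448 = -187.67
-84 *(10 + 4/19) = -857.68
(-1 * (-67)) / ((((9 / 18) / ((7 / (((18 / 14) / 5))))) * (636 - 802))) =-16415 / 747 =-21.97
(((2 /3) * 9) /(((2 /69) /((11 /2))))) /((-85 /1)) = -2277 /170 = -13.39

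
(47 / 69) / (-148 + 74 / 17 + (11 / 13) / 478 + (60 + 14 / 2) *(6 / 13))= -4964986 / 821634681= -0.01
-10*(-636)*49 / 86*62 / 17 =9660840 / 731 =13215.92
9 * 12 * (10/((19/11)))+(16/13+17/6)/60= 55604423/88920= 625.33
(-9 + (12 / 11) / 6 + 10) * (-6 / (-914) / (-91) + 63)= 2619978 / 35189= 74.45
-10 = -10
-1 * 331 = -331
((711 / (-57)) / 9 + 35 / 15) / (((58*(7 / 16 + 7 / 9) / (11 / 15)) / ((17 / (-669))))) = -26928 / 107513875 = -0.00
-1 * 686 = -686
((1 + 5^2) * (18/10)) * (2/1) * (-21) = -9828/5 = -1965.60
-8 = -8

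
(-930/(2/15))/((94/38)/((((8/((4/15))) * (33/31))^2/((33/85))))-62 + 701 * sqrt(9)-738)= -334559362500/62499091667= -5.35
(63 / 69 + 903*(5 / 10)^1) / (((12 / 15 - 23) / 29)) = -1005865 / 1702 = -590.99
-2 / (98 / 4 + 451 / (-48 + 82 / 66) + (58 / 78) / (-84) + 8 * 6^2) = -10109736 / 1530844795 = -0.01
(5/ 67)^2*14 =350/ 4489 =0.08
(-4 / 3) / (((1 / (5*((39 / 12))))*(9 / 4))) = -260 / 27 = -9.63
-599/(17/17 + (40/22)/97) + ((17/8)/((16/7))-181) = -106863287/139136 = -768.05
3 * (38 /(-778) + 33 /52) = 35547 /20228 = 1.76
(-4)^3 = -64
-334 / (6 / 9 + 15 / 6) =-2004 / 19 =-105.47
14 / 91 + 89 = 1159 / 13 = 89.15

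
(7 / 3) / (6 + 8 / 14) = 0.36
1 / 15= 0.07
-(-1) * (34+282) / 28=79 / 7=11.29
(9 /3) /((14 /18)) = 27 /7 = 3.86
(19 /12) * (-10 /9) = -95 /54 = -1.76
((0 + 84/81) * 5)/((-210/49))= -98/81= -1.21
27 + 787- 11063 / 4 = -7807 / 4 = -1951.75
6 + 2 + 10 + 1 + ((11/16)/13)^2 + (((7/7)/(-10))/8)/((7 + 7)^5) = 138176565421/7271380480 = 19.00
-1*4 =-4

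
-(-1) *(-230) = -230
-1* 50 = -50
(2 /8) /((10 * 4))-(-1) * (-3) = -479 /160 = -2.99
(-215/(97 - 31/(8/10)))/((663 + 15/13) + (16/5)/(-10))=-139750/25134409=-0.01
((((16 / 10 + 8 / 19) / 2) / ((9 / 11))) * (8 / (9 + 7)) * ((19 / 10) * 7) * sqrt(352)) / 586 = 1232 * sqrt(22) / 21975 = 0.26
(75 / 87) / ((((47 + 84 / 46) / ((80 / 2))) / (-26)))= -18.36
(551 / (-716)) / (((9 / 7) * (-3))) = 3857 / 19332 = 0.20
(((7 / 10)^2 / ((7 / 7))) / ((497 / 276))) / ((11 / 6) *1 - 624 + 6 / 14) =-20286 / 46350575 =-0.00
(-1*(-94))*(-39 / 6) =-611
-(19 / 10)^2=-361 / 100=-3.61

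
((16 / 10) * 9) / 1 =72 / 5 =14.40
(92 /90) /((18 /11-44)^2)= 0.00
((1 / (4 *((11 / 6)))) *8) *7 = 84 / 11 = 7.64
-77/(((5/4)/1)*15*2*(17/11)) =-1694/1275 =-1.33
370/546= 185/273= 0.68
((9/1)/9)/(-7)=-1/7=-0.14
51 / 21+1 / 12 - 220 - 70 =-24149 / 84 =-287.49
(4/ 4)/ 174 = 1/ 174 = 0.01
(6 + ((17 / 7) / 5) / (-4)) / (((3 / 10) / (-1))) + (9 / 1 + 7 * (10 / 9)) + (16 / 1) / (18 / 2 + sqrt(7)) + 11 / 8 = 9389 / 18648 - 8 * sqrt(7) / 37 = -0.07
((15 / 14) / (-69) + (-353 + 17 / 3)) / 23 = -335539 / 22218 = -15.10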